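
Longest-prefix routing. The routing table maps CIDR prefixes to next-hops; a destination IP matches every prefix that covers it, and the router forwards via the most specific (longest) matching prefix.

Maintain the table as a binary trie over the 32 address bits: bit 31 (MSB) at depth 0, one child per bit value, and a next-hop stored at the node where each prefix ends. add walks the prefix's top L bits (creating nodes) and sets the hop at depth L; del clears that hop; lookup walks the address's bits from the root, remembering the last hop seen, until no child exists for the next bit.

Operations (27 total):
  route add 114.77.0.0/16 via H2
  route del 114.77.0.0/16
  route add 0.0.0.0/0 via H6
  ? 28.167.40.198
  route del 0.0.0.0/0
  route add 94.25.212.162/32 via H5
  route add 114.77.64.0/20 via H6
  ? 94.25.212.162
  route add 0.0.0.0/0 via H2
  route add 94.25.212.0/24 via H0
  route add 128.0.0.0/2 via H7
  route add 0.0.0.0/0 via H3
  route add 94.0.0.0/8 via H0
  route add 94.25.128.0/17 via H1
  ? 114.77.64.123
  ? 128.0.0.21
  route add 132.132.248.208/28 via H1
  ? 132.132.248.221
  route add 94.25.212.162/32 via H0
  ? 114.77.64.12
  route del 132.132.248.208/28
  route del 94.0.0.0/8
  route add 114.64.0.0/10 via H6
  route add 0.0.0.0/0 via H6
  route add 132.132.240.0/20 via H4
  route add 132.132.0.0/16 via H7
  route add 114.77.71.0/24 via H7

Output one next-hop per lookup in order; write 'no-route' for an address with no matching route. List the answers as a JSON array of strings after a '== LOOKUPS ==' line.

Apply in order:
  + 114.77.0.0/16 (H2) depth=16
  del 114.77.0.0/16 (clear depth 16)
  + 0.0.0.0/0 (H6) depth=0
  Q 28.167.40.198: descend 0 ; hops seen [H6] ; pick H6
  del 0.0.0.0/0 (clear depth 0)
  + 94.25.212.162/32 (H5) depth=32
  + 114.77.64.0/20 (H6) depth=20
  Q 94.25.212.162: descend 01011110000110011101010010100010 ; hops seen [H5] ; pick H5
  + 0.0.0.0/0 (H2) depth=0
  + 94.25.212.0/24 (H0) depth=24
  + 128.0.0.0/2 (H7) depth=2
  + 0.0.0.0/0 (H3) depth=0
  + 94.0.0.0/8 (H0) depth=8
  + 94.25.128.0/17 (H1) depth=17
  Q 114.77.64.123: descend 01110010010011010100 ; hops seen [H3,H6] ; pick H6
  Q 128.0.0.21: descend 10 ; hops seen [H3,H7] ; pick H7
  + 132.132.248.208/28 (H1) depth=28
  Q 132.132.248.221: descend 1000010010000100111110001101 ; hops seen [H3,H7,H1] ; pick H1
  + 94.25.212.162/32 (H0) depth=32
  Q 114.77.64.12: descend 01110010010011010100 ; hops seen [H3,H6] ; pick H6
  del 132.132.248.208/28 (clear depth 28)
  del 94.0.0.0/8 (clear depth 8)
  + 114.64.0.0/10 (H6) depth=10
  + 0.0.0.0/0 (H6) depth=0
  + 132.132.240.0/20 (H4) depth=20
  + 132.132.0.0/16 (H7) depth=16
  + 114.77.71.0/24 (H7) depth=24

== LOOKUPS ==
["H6","H5","H6","H7","H1","H6"]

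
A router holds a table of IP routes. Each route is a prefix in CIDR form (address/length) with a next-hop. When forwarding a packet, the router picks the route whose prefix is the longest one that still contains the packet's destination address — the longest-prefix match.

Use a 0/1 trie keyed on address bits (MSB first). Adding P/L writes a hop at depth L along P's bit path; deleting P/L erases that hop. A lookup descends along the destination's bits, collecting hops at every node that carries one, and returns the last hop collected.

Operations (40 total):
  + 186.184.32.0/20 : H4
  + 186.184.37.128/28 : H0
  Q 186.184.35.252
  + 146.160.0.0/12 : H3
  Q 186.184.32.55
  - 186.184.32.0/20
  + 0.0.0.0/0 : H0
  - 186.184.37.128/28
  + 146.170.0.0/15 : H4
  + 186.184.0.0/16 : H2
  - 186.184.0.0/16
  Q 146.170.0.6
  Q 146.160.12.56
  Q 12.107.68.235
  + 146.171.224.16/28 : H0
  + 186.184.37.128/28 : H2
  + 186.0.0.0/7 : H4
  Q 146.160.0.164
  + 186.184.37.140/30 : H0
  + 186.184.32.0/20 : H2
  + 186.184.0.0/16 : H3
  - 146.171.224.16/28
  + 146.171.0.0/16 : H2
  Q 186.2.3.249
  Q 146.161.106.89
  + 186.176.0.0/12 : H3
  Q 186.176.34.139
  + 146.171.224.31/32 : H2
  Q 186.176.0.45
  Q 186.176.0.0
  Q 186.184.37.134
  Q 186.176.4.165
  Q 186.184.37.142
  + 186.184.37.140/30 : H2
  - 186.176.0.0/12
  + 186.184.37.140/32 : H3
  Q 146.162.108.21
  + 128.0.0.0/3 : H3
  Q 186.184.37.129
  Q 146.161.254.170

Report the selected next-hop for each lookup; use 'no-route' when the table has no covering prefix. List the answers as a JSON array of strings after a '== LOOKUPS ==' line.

Trace:
  add 186.184.32.0/20 -> H4 at depth 20
  add 186.184.37.128/28 -> H0 at depth 28
  Q 186.184.35.252: descend 101110101011100000100 ; hops seen [H4] ; pick H4
  add 146.160.0.0/12 -> H3 at depth 12
  Q 186.184.32.55: descend 101110101011100000100 ; hops seen [H4] ; pick H4
  del 186.184.32.0/20 (clear depth 20)
  add 0.0.0.0/0 -> H0 at depth 0
  del 186.184.37.128/28 (clear depth 28)
  add 146.170.0.0/15 -> H4 at depth 15
  add 186.184.0.0/16 -> H2 at depth 16
  del 186.184.0.0/16 (clear depth 16)
  Q 146.170.0.6: descend 100100101010101 ; hops seen [H0,H3,H4] ; pick H4
  Q 146.160.12.56: descend 100100101010 ; hops seen [H0,H3] ; pick H3
  Q 12.107.68.235: descend ε ; hops seen [H0] ; pick H0
  add 146.171.224.16/28 -> H0 at depth 28
  add 186.184.37.128/28 -> H2 at depth 28
  add 186.0.0.0/7 -> H4 at depth 7
  Q 146.160.0.164: descend 100100101010 ; hops seen [H0,H3] ; pick H3
  add 186.184.37.140/30 -> H0 at depth 30
  add 186.184.32.0/20 -> H2 at depth 20
  add 186.184.0.0/16 -> H3 at depth 16
  del 146.171.224.16/28 (clear depth 28)
  add 146.171.0.0/16 -> H2 at depth 16
  Q 186.2.3.249: descend 10111010 ; hops seen [H0,H4] ; pick H4
  Q 146.161.106.89: descend 100100101010 ; hops seen [H0,H3] ; pick H3
  add 186.176.0.0/12 -> H3 at depth 12
  Q 186.176.34.139: descend 101110101011 ; hops seen [H0,H4,H3] ; pick H3
  add 146.171.224.31/32 -> H2 at depth 32
  Q 186.176.0.45: descend 101110101011 ; hops seen [H0,H4,H3] ; pick H3
  Q 186.176.0.0: descend 101110101011 ; hops seen [H0,H4,H3] ; pick H3
  Q 186.184.37.134: descend 1011101010111000001001011000 ; hops seen [H0,H4,H3,H3,H2,H2] ; pick H2
  Q 186.176.4.165: descend 101110101011 ; hops seen [H0,H4,H3] ; pick H3
  Q 186.184.37.142: descend 101110101011100000100101100011 ; hops seen [H0,H4,H3,H3,H2,H2,H0] ; pick H0
  add 186.184.37.140/30 -> H2 at depth 30
  del 186.176.0.0/12 (clear depth 12)
  add 186.184.37.140/32 -> H3 at depth 32
  Q 146.162.108.21: descend 100100101010 ; hops seen [H0,H3] ; pick H3
  add 128.0.0.0/3 -> H3 at depth 3
  Q 186.184.37.129: descend 1011101010111000001001011000 ; hops seen [H0,H4,H3,H2,H2] ; pick H2
  Q 146.161.254.170: descend 100100101010 ; hops seen [H0,H3,H3] ; pick H3

== LOOKUPS ==
["H4","H4","H4","H3","H0","H3","H4","H3","H3","H3","H3","H2","H3","H0","H3","H2","H3"]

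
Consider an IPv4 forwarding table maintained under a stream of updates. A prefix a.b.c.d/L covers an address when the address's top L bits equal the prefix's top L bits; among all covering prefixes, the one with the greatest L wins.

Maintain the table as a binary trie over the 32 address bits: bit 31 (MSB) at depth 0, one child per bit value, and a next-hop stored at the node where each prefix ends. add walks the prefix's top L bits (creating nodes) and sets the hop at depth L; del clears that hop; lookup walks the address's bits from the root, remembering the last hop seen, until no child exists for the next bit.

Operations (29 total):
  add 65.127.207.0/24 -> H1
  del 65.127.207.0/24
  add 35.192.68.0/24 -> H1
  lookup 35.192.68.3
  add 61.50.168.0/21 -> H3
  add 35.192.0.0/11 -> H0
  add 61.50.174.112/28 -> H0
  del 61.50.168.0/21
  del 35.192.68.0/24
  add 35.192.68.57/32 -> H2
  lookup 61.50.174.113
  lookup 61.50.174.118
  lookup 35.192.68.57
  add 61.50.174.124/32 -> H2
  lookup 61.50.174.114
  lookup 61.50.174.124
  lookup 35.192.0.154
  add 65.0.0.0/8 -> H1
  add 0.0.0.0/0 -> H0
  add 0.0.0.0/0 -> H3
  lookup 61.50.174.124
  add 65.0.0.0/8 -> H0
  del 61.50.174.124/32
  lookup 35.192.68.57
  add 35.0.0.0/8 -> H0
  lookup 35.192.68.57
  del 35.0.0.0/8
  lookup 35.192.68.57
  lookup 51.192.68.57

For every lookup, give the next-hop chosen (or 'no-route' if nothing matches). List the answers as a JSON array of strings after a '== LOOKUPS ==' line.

Apply in order:
  add 65.127.207.0/24 -> H1 at depth 24
  del 65.127.207.0/24 (clear depth 24)
  add 35.192.68.0/24 -> H1 at depth 24
  lookup 35.192.68.3: bits 001000111100000001000100 walk d0:-→d1:-→d2:-→d3:-→d4:-→d5:-→d6:-→d7:-→d8:-→d9:-→d10:-→d11:-→d12:-→d13:-→d14:-→d15:-→d16:-→d17:-→d18:-→d19:-→d20:-→d21:-→d22:-→d23:-→d24:H1 -> H1
  add 61.50.168.0/21 -> H3 at depth 21
  add 35.192.0.0/11 -> H0 at depth 11
  add 61.50.174.112/28 -> H0 at depth 28
  del 61.50.168.0/21 (clear depth 21)
  del 35.192.68.0/24 (clear depth 24)
  add 35.192.68.57/32 -> H2 at depth 32
  lookup 61.50.174.113: bits 0011110100110010101011100111 walk d0:-→d1:-→d2:-→d3:-→d4:-→d5:-→d6:-→d7:-→d8:-→d9:-→d10:-→d11:-→d12:-→d13:-→d14:-→d15:-→d16:-→d17:-→d18:-→d19:-→d20:-→d21:-→d22:-→d23:-→d24:-→d25:-→d26:-→d27:-→d28:H0 -> H0
  lookup 61.50.174.118: bits 0011110100110010101011100111 walk d0:-→d1:-→d2:-→d3:-→d4:-→d5:-→d6:-→d7:-→d8:-→d9:-→d10:-→d11:-→d12:-→d13:-→d14:-→d15:-→d16:-→d17:-→d18:-→d19:-→d20:-→d21:-→d22:-→d23:-→d24:-→d25:-→d26:-→d27:-→d28:H0 -> H0
  lookup 35.192.68.57: bits 00100011110000000100010000111001 walk d0:-→d1:-→d2:-→d3:-→d4:-→d5:-→d6:-→d7:-→d8:-→d9:-→d10:-→d11:H0→d12:-→d13:-→d14:-→d15:-→d16:-→d17:-→d18:-→d19:-→d20:-→d21:-→d22:-→d23:-→d24:-→d25:-→d26:-→d27:-→d28:-→d29:-→d30:-→d31:-→d32:H2 -> H2
  add 61.50.174.124/32 -> H2 at depth 32
  lookup 61.50.174.114: bits 0011110100110010101011100111 walk d0:-→d1:-→d2:-→d3:-→d4:-→d5:-→d6:-→d7:-→d8:-→d9:-→d10:-→d11:-→d12:-→d13:-→d14:-→d15:-→d16:-→d17:-→d18:-→d19:-→d20:-→d21:-→d22:-→d23:-→d24:-→d25:-→d26:-→d27:-→d28:H0 -> H0
  lookup 61.50.174.124: bits 00111101001100101010111001111100 walk d0:-→d1:-→d2:-→d3:-→d4:-→d5:-→d6:-→d7:-→d8:-→d9:-→d10:-→d11:-→d12:-→d13:-→d14:-→d15:-→d16:-→d17:-→d18:-→d19:-→d20:-→d21:-→d22:-→d23:-→d24:-→d25:-→d26:-→d27:-→d28:H0→d29:-→d30:-→d31:-→d32:H2 -> H2
  lookup 35.192.0.154: bits 00100011110000000 walk d0:-→d1:-→d2:-→d3:-→d4:-→d5:-→d6:-→d7:-→d8:-→d9:-→d10:-→d11:H0→d12:-→d13:-→d14:-→d15:-→d16:-→d17:- -> H0
  add 65.0.0.0/8 -> H1 at depth 8
  add 0.0.0.0/0 -> H0 at depth 0
  add 0.0.0.0/0 -> H3 at depth 0
  lookup 61.50.174.124: bits 00111101001100101010111001111100 walk d0:H3→d1:-→d2:-→d3:-→d4:-→d5:-→d6:-→d7:-→d8:-→d9:-→d10:-→d11:-→d12:-→d13:-→d14:-→d15:-→d16:-→d17:-→d18:-→d19:-→d20:-→d21:-→d22:-→d23:-→d24:-→d25:-→d26:-→d27:-→d28:H0→d29:-→d30:-→d31:-→d32:H2 -> H2
  add 65.0.0.0/8 -> H0 at depth 8
  del 61.50.174.124/32 (clear depth 32)
  lookup 35.192.68.57: bits 00100011110000000100010000111001 walk d0:H3→d1:-→d2:-→d3:-→d4:-→d5:-→d6:-→d7:-→d8:-→d9:-→d10:-→d11:H0→d12:-→d13:-→d14:-→d15:-→d16:-→d17:-→d18:-→d19:-→d20:-→d21:-→d22:-→d23:-→d24:-→d25:-→d26:-→d27:-→d28:-→d29:-→d30:-→d31:-→d32:H2 -> H2
  add 35.0.0.0/8 -> H0 at depth 8
  lookup 35.192.68.57: bits 00100011110000000100010000111001 walk d0:H3→d1:-→d2:-→d3:-→d4:-→d5:-→d6:-→d7:-→d8:H0→d9:-→d10:-→d11:H0→d12:-→d13:-→d14:-→d15:-→d16:-→d17:-→d18:-→d19:-→d20:-→d21:-→d22:-→d23:-→d24:-→d25:-→d26:-→d27:-→d28:-→d29:-→d30:-→d31:-→d32:H2 -> H2
  del 35.0.0.0/8 (clear depth 8)
  lookup 35.192.68.57: bits 00100011110000000100010000111001 walk d0:H3→d1:-→d2:-→d3:-→d4:-→d5:-→d6:-→d7:-→d8:-→d9:-→d10:-→d11:H0→d12:-→d13:-→d14:-→d15:-→d16:-→d17:-→d18:-→d19:-→d20:-→d21:-→d22:-→d23:-→d24:-→d25:-→d26:-→d27:-→d28:-→d29:-→d30:-→d31:-→d32:H2 -> H2
  lookup 51.192.68.57: bits 0011 walk d0:H3→d1:-→d2:-→d3:-→d4:- -> H3

== LOOKUPS ==
["H1","H0","H0","H2","H0","H2","H0","H2","H2","H2","H2","H3"]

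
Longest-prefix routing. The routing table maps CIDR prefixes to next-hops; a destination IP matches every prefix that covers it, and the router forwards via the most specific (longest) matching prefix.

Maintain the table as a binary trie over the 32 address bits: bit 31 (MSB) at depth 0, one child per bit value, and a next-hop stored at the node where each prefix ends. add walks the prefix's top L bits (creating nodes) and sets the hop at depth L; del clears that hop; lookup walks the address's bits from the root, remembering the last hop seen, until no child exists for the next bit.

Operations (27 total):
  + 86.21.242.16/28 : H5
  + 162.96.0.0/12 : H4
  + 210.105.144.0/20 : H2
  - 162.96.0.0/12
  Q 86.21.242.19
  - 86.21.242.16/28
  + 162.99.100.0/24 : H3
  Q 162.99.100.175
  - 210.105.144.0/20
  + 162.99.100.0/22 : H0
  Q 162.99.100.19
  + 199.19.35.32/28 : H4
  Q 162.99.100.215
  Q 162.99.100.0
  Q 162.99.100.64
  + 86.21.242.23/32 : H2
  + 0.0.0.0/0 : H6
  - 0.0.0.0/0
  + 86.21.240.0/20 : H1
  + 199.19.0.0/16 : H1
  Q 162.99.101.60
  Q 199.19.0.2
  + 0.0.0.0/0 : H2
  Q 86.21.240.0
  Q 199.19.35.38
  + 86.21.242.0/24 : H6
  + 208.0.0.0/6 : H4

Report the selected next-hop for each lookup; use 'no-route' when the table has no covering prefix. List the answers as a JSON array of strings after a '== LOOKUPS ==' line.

Process each operation:
  add 86.21.242.16/28 -> H5 at depth 28
  add 162.96.0.0/12 -> H4 at depth 12
  add 210.105.144.0/20 -> H2 at depth 20
  del 162.96.0.0/12 (clear depth 12)
  ? 86.21.242.19  path d0:-→d1:-→d2:-→d3:-→d4:-→d5:-→d6:-→d7:-→d8:-→d9:-→d10:-→d11:-→d12:-→d13:-→d14:-→d15:-→d16:-→d17:-→d18:-→d19:-→d20:-→d21:-→d22:-→d23:-→d24:-→d25:-→d26:-→d27:-→d28:H5  best=H5
  del 86.21.242.16/28 (clear depth 28)
  add 162.99.100.0/24 -> H3 at depth 24
  ? 162.99.100.175  path d0:-→d1:-→d2:-→d3:-→d4:-→d5:-→d6:-→d7:-→d8:-→d9:-→d10:-→d11:-→d12:-→d13:-→d14:-→d15:-→d16:-→d17:-→d18:-→d19:-→d20:-→d21:-→d22:-→d23:-→d24:H3  best=H3
  del 210.105.144.0/20 (clear depth 20)
  add 162.99.100.0/22 -> H0 at depth 22
  ? 162.99.100.19  path d0:-→d1:-→d2:-→d3:-→d4:-→d5:-→d6:-→d7:-→d8:-→d9:-→d10:-→d11:-→d12:-→d13:-→d14:-→d15:-→d16:-→d17:-→d18:-→d19:-→d20:-→d21:-→d22:H0→d23:-→d24:H3  best=H3
  add 199.19.35.32/28 -> H4 at depth 28
  ? 162.99.100.215  path d0:-→d1:-→d2:-→d3:-→d4:-→d5:-→d6:-→d7:-→d8:-→d9:-→d10:-→d11:-→d12:-→d13:-→d14:-→d15:-→d16:-→d17:-→d18:-→d19:-→d20:-→d21:-→d22:H0→d23:-→d24:H3  best=H3
  ? 162.99.100.0  path d0:-→d1:-→d2:-→d3:-→d4:-→d5:-→d6:-→d7:-→d8:-→d9:-→d10:-→d11:-→d12:-→d13:-→d14:-→d15:-→d16:-→d17:-→d18:-→d19:-→d20:-→d21:-→d22:H0→d23:-→d24:H3  best=H3
  ? 162.99.100.64  path d0:-→d1:-→d2:-→d3:-→d4:-→d5:-→d6:-→d7:-→d8:-→d9:-→d10:-→d11:-→d12:-→d13:-→d14:-→d15:-→d16:-→d17:-→d18:-→d19:-→d20:-→d21:-→d22:H0→d23:-→d24:H3  best=H3
  add 86.21.242.23/32 -> H2 at depth 32
  add 0.0.0.0/0 -> H6 at depth 0
  del 0.0.0.0/0 (clear depth 0)
  add 86.21.240.0/20 -> H1 at depth 20
  add 199.19.0.0/16 -> H1 at depth 16
  ? 162.99.101.60  path d0:-→d1:-→d2:-→d3:-→d4:-→d5:-→d6:-→d7:-→d8:-→d9:-→d10:-→d11:-→d12:-→d13:-→d14:-→d15:-→d16:-→d17:-→d18:-→d19:-→d20:-→d21:-→d22:H0→d23:-  best=H0
  ? 199.19.0.2  path d0:-→d1:-→d2:-→d3:-→d4:-→d5:-→d6:-→d7:-→d8:-→d9:-→d10:-→d11:-→d12:-→d13:-→d14:-→d15:-→d16:H1→d17:-→d18:-  best=H1
  add 0.0.0.0/0 -> H2 at depth 0
  ? 86.21.240.0  path d0:H2→d1:-→d2:-→d3:-→d4:-→d5:-→d6:-→d7:-→d8:-→d9:-→d10:-→d11:-→d12:-→d13:-→d14:-→d15:-→d16:-→d17:-→d18:-→d19:-→d20:H1→d21:-→d22:-  best=H1
  ? 199.19.35.38  path d0:H2→d1:-→d2:-→d3:-→d4:-→d5:-→d6:-→d7:-→d8:-→d9:-→d10:-→d11:-→d12:-→d13:-→d14:-→d15:-→d16:H1→d17:-→d18:-→d19:-→d20:-→d21:-→d22:-→d23:-→d24:-→d25:-→d26:-→d27:-→d28:H4  best=H4
  add 86.21.242.0/24 -> H6 at depth 24
  add 208.0.0.0/6 -> H4 at depth 6

== LOOKUPS ==
["H5","H3","H3","H3","H3","H3","H0","H1","H1","H4"]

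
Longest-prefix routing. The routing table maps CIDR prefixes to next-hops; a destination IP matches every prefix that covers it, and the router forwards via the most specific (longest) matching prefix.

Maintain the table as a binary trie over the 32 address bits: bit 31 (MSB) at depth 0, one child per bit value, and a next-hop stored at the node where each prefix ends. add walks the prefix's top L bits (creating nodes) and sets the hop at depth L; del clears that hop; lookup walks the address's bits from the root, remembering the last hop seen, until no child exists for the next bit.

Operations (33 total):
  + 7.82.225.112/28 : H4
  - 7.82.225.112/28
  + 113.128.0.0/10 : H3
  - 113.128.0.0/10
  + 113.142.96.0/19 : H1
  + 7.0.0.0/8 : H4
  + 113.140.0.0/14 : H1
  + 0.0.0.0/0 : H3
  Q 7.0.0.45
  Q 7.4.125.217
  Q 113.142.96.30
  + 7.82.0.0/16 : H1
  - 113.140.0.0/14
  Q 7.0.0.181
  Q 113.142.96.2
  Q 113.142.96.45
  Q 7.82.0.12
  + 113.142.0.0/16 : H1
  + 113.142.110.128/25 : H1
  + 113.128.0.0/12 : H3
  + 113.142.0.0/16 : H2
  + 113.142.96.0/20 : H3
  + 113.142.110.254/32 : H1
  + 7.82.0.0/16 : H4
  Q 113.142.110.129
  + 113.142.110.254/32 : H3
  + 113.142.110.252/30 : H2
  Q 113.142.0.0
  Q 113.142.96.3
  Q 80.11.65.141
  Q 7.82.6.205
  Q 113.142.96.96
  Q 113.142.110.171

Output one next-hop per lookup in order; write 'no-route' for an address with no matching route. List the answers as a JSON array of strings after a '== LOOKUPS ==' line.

Apply in order:
  add 7.82.225.112/28 -> H4 at depth 28
  del 7.82.225.112/28 (clear depth 28)
  add 113.128.0.0/10 -> H3 at depth 10
  del 113.128.0.0/10 (clear depth 10)
  add 113.142.96.0/19 -> H1 at depth 19
  add 7.0.0.0/8 -> H4 at depth 8
  add 113.140.0.0/14 -> H1 at depth 14
  add 0.0.0.0/0 -> H3 at depth 0
  ? 7.0.0.45  path d0:H3→d1:-→d2:-→d3:-→d4:-→d5:-→d6:-→d7:-→d8:H4→d9:-  best=H4
  ? 7.4.125.217  path d0:H3→d1:-→d2:-→d3:-→d4:-→d5:-→d6:-→d7:-→d8:H4→d9:-  best=H4
  ? 113.142.96.30  path d0:H3→d1:-→d2:-→d3:-→d4:-→d5:-→d6:-→d7:-→d8:-→d9:-→d10:-→d11:-→d12:-→d13:-→d14:H1→d15:-→d16:-→d17:-→d18:-→d19:H1  best=H1
  add 7.82.0.0/16 -> H1 at depth 16
  del 113.140.0.0/14 (clear depth 14)
  ? 7.0.0.181  path d0:H3→d1:-→d2:-→d3:-→d4:-→d5:-→d6:-→d7:-→d8:H4→d9:-  best=H4
  ? 113.142.96.2  path d0:H3→d1:-→d2:-→d3:-→d4:-→d5:-→d6:-→d7:-→d8:-→d9:-→d10:-→d11:-→d12:-→d13:-→d14:-→d15:-→d16:-→d17:-→d18:-→d19:H1  best=H1
  ? 113.142.96.45  path d0:H3→d1:-→d2:-→d3:-→d4:-→d5:-→d6:-→d7:-→d8:-→d9:-→d10:-→d11:-→d12:-→d13:-→d14:-→d15:-→d16:-→d17:-→d18:-→d19:H1  best=H1
  ? 7.82.0.12  path d0:H3→d1:-→d2:-→d3:-→d4:-→d5:-→d6:-→d7:-→d8:H4→d9:-→d10:-→d11:-→d12:-→d13:-→d14:-→d15:-→d16:H1  best=H1
  add 113.142.0.0/16 -> H1 at depth 16
  add 113.142.110.128/25 -> H1 at depth 25
  add 113.128.0.0/12 -> H3 at depth 12
  add 113.142.0.0/16 -> H2 at depth 16
  add 113.142.96.0/20 -> H3 at depth 20
  add 113.142.110.254/32 -> H1 at depth 32
  add 7.82.0.0/16 -> H4 at depth 16
  ? 113.142.110.129  path d0:H3→d1:-→d2:-→d3:-→d4:-→d5:-→d6:-→d7:-→d8:-→d9:-→d10:-→d11:-→d12:H3→d13:-→d14:-→d15:-→d16:H2→d17:-→d18:-→d19:H1→d20:H3→d21:-→d22:-→d23:-→d24:-→d25:H1  best=H1
  add 113.142.110.254/32 -> H3 at depth 32
  add 113.142.110.252/30 -> H2 at depth 30
  ? 113.142.0.0  path d0:H3→d1:-→d2:-→d3:-→d4:-→d5:-→d6:-→d7:-→d8:-→d9:-→d10:-→d11:-→d12:H3→d13:-→d14:-→d15:-→d16:H2→d17:-  best=H2
  ? 113.142.96.3  path d0:H3→d1:-→d2:-→d3:-→d4:-→d5:-→d6:-→d7:-→d8:-→d9:-→d10:-→d11:-→d12:H3→d13:-→d14:-→d15:-→d16:H2→d17:-→d18:-→d19:H1→d20:H3  best=H3
  ? 80.11.65.141  path d0:H3→d1:-→d2:-  best=H3
  ? 7.82.6.205  path d0:H3→d1:-→d2:-→d3:-→d4:-→d5:-→d6:-→d7:-→d8:H4→d9:-→d10:-→d11:-→d12:-→d13:-→d14:-→d15:-→d16:H4  best=H4
  ? 113.142.96.96  path d0:H3→d1:-→d2:-→d3:-→d4:-→d5:-→d6:-→d7:-→d8:-→d9:-→d10:-→d11:-→d12:H3→d13:-→d14:-→d15:-→d16:H2→d17:-→d18:-→d19:H1→d20:H3  best=H3
  ? 113.142.110.171  path d0:H3→d1:-→d2:-→d3:-→d4:-→d5:-→d6:-→d7:-→d8:-→d9:-→d10:-→d11:-→d12:H3→d13:-→d14:-→d15:-→d16:H2→d17:-→d18:-→d19:H1→d20:H3→d21:-→d22:-→d23:-→d24:-→d25:H1  best=H1

== LOOKUPS ==
["H4","H4","H1","H4","H1","H1","H1","H1","H2","H3","H3","H4","H3","H1"]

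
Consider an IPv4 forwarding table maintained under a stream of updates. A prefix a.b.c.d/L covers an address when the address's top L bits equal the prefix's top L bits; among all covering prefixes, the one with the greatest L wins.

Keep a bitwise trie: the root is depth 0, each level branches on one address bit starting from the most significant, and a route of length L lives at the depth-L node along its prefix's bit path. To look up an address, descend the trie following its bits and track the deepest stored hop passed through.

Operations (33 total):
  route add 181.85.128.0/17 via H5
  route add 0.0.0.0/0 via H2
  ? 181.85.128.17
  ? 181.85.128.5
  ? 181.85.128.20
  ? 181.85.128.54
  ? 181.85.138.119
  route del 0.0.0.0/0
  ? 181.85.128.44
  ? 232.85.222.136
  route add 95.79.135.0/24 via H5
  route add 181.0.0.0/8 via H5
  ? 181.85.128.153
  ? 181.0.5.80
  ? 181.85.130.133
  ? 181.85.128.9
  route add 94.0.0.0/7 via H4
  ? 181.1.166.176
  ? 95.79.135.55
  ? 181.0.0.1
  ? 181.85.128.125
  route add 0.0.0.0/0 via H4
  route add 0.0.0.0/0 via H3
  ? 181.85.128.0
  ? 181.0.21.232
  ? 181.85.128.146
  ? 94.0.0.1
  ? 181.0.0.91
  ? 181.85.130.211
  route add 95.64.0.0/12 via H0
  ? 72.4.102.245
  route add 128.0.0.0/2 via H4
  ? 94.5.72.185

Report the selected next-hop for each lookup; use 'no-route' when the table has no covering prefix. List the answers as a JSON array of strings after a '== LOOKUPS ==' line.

Process each operation:
  add 181.85.128.0/17 -> H5 at depth 17
  add 0.0.0.0/0 -> H2 at depth 0
  lookup 181.85.128.17: bits 10110101010101011 walk d0:H2→d1:-→d2:-→d3:-→d4:-→d5:-→d6:-→d7:-→d8:-→d9:-→d10:-→d11:-→d12:-→d13:-→d14:-→d15:-→d16:-→d17:H5 -> H5
  lookup 181.85.128.5: bits 10110101010101011 walk d0:H2→d1:-→d2:-→d3:-→d4:-→d5:-→d6:-→d7:-→d8:-→d9:-→d10:-→d11:-→d12:-→d13:-→d14:-→d15:-→d16:-→d17:H5 -> H5
  lookup 181.85.128.20: bits 10110101010101011 walk d0:H2→d1:-→d2:-→d3:-→d4:-→d5:-→d6:-→d7:-→d8:-→d9:-→d10:-→d11:-→d12:-→d13:-→d14:-→d15:-→d16:-→d17:H5 -> H5
  lookup 181.85.128.54: bits 10110101010101011 walk d0:H2→d1:-→d2:-→d3:-→d4:-→d5:-→d6:-→d7:-→d8:-→d9:-→d10:-→d11:-→d12:-→d13:-→d14:-→d15:-→d16:-→d17:H5 -> H5
  lookup 181.85.138.119: bits 10110101010101011 walk d0:H2→d1:-→d2:-→d3:-→d4:-→d5:-→d6:-→d7:-→d8:-→d9:-→d10:-→d11:-→d12:-→d13:-→d14:-→d15:-→d16:-→d17:H5 -> H5
  del 0.0.0.0/0 (clear depth 0)
  lookup 181.85.128.44: bits 10110101010101011 walk d0:-→d1:-→d2:-→d3:-→d4:-→d5:-→d6:-→d7:-→d8:-→d9:-→d10:-→d11:-→d12:-→d13:-→d14:-→d15:-→d16:-→d17:H5 -> H5
  lookup 232.85.222.136: bits 1 walk d0:-→d1:- -> no-route
  add 95.79.135.0/24 -> H5 at depth 24
  add 181.0.0.0/8 -> H5 at depth 8
  lookup 181.85.128.153: bits 10110101010101011 walk d0:-→d1:-→d2:-→d3:-→d4:-→d5:-→d6:-→d7:-→d8:H5→d9:-→d10:-→d11:-→d12:-→d13:-→d14:-→d15:-→d16:-→d17:H5 -> H5
  lookup 181.0.5.80: bits 101101010 walk d0:-→d1:-→d2:-→d3:-→d4:-→d5:-→d6:-→d7:-→d8:H5→d9:- -> H5
  lookup 181.85.130.133: bits 10110101010101011 walk d0:-→d1:-→d2:-→d3:-→d4:-→d5:-→d6:-→d7:-→d8:H5→d9:-→d10:-→d11:-→d12:-→d13:-→d14:-→d15:-→d16:-→d17:H5 -> H5
  lookup 181.85.128.9: bits 10110101010101011 walk d0:-→d1:-→d2:-→d3:-→d4:-→d5:-→d6:-→d7:-→d8:H5→d9:-→d10:-→d11:-→d12:-→d13:-→d14:-→d15:-→d16:-→d17:H5 -> H5
  add 94.0.0.0/7 -> H4 at depth 7
  lookup 181.1.166.176: bits 101101010 walk d0:-→d1:-→d2:-→d3:-→d4:-→d5:-→d6:-→d7:-→d8:H5→d9:- -> H5
  lookup 95.79.135.55: bits 010111110100111110000111 walk d0:-→d1:-→d2:-→d3:-→d4:-→d5:-→d6:-→d7:H4→d8:-→d9:-→d10:-→d11:-→d12:-→d13:-→d14:-→d15:-→d16:-→d17:-→d18:-→d19:-→d20:-→d21:-→d22:-→d23:-→d24:H5 -> H5
  lookup 181.0.0.1: bits 101101010 walk d0:-→d1:-→d2:-→d3:-→d4:-→d5:-→d6:-→d7:-→d8:H5→d9:- -> H5
  lookup 181.85.128.125: bits 10110101010101011 walk d0:-→d1:-→d2:-→d3:-→d4:-→d5:-→d6:-→d7:-→d8:H5→d9:-→d10:-→d11:-→d12:-→d13:-→d14:-→d15:-→d16:-→d17:H5 -> H5
  add 0.0.0.0/0 -> H4 at depth 0
  add 0.0.0.0/0 -> H3 at depth 0
  lookup 181.85.128.0: bits 10110101010101011 walk d0:H3→d1:-→d2:-→d3:-→d4:-→d5:-→d6:-→d7:-→d8:H5→d9:-→d10:-→d11:-→d12:-→d13:-→d14:-→d15:-→d16:-→d17:H5 -> H5
  lookup 181.0.21.232: bits 101101010 walk d0:H3→d1:-→d2:-→d3:-→d4:-→d5:-→d6:-→d7:-→d8:H5→d9:- -> H5
  lookup 181.85.128.146: bits 10110101010101011 walk d0:H3→d1:-→d2:-→d3:-→d4:-→d5:-→d6:-→d7:-→d8:H5→d9:-→d10:-→d11:-→d12:-→d13:-→d14:-→d15:-→d16:-→d17:H5 -> H5
  lookup 94.0.0.1: bits 0101111 walk d0:H3→d1:-→d2:-→d3:-→d4:-→d5:-→d6:-→d7:H4 -> H4
  lookup 181.0.0.91: bits 101101010 walk d0:H3→d1:-→d2:-→d3:-→d4:-→d5:-→d6:-→d7:-→d8:H5→d9:- -> H5
  lookup 181.85.130.211: bits 10110101010101011 walk d0:H3→d1:-→d2:-→d3:-→d4:-→d5:-→d6:-→d7:-→d8:H5→d9:-→d10:-→d11:-→d12:-→d13:-→d14:-→d15:-→d16:-→d17:H5 -> H5
  add 95.64.0.0/12 -> H0 at depth 12
  lookup 72.4.102.245: bits 010 walk d0:H3→d1:-→d2:-→d3:- -> H3
  add 128.0.0.0/2 -> H4 at depth 2
  lookup 94.5.72.185: bits 0101111 walk d0:H3→d1:-→d2:-→d3:-→d4:-→d5:-→d6:-→d7:H4 -> H4

== LOOKUPS ==
["H5","H5","H5","H5","H5","H5","no-route","H5","H5","H5","H5","H5","H5","H5","H5","H5","H5","H5","H4","H5","H5","H3","H4"]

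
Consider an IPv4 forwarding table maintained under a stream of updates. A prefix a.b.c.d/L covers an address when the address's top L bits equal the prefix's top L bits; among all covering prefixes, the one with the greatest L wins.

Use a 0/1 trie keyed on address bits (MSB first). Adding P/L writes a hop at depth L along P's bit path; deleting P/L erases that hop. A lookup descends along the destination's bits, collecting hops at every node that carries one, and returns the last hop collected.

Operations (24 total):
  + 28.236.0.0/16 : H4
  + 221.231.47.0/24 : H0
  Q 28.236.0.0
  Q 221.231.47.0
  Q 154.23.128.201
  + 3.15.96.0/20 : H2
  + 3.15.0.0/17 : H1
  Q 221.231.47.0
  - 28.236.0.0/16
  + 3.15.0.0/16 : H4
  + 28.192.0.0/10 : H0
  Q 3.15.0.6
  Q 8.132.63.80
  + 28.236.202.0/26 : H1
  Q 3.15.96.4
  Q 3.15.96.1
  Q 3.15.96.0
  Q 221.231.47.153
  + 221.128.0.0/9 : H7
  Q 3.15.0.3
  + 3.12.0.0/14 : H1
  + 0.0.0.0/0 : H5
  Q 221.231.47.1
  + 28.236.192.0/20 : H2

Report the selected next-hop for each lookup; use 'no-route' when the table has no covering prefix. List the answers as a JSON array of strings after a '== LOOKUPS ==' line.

Trace:
  + 28.236.0.0/16 (H4) depth=16
  + 221.231.47.0/24 (H0) depth=24
  ? 28.236.0.0  path d0:-→d1:-→d2:-→d3:-→d4:-→d5:-→d6:-→d7:-→d8:-→d9:-→d10:-→d11:-→d12:-→d13:-→d14:-→d15:-→d16:H4  best=H4
  ? 221.231.47.0  path d0:-→d1:-→d2:-→d3:-→d4:-→d5:-→d6:-→d7:-→d8:-→d9:-→d10:-→d11:-→d12:-→d13:-→d14:-→d15:-→d16:-→d17:-→d18:-→d19:-→d20:-→d21:-→d22:-→d23:-→d24:H0  best=H0
  ? 154.23.128.201  path d0:-→d1:-  best=no-route
  + 3.15.96.0/20 (H2) depth=20
  + 3.15.0.0/17 (H1) depth=17
  ? 221.231.47.0  path d0:-→d1:-→d2:-→d3:-→d4:-→d5:-→d6:-→d7:-→d8:-→d9:-→d10:-→d11:-→d12:-→d13:-→d14:-→d15:-→d16:-→d17:-→d18:-→d19:-→d20:-→d21:-→d22:-→d23:-→d24:H0  best=H0
  - 28.236.0.0/16 clear@16
  + 3.15.0.0/16 (H4) depth=16
  + 28.192.0.0/10 (H0) depth=10
  ? 3.15.0.6  path d0:-→d1:-→d2:-→d3:-→d4:-→d5:-→d6:-→d7:-→d8:-→d9:-→d10:-→d11:-→d12:-→d13:-→d14:-→d15:-→d16:H4→d17:H1  best=H1
  ? 8.132.63.80  path d0:-→d1:-→d2:-→d3:-→d4:-  best=no-route
  + 28.236.202.0/26 (H1) depth=26
  ? 3.15.96.4  path d0:-→d1:-→d2:-→d3:-→d4:-→d5:-→d6:-→d7:-→d8:-→d9:-→d10:-→d11:-→d12:-→d13:-→d14:-→d15:-→d16:H4→d17:H1→d18:-→d19:-→d20:H2  best=H2
  ? 3.15.96.1  path d0:-→d1:-→d2:-→d3:-→d4:-→d5:-→d6:-→d7:-→d8:-→d9:-→d10:-→d11:-→d12:-→d13:-→d14:-→d15:-→d16:H4→d17:H1→d18:-→d19:-→d20:H2  best=H2
  ? 3.15.96.0  path d0:-→d1:-→d2:-→d3:-→d4:-→d5:-→d6:-→d7:-→d8:-→d9:-→d10:-→d11:-→d12:-→d13:-→d14:-→d15:-→d16:H4→d17:H1→d18:-→d19:-→d20:H2  best=H2
  ? 221.231.47.153  path d0:-→d1:-→d2:-→d3:-→d4:-→d5:-→d6:-→d7:-→d8:-→d9:-→d10:-→d11:-→d12:-→d13:-→d14:-→d15:-→d16:-→d17:-→d18:-→d19:-→d20:-→d21:-→d22:-→d23:-→d24:H0  best=H0
  + 221.128.0.0/9 (H7) depth=9
  ? 3.15.0.3  path d0:-→d1:-→d2:-→d3:-→d4:-→d5:-→d6:-→d7:-→d8:-→d9:-→d10:-→d11:-→d12:-→d13:-→d14:-→d15:-→d16:H4→d17:H1  best=H1
  + 3.12.0.0/14 (H1) depth=14
  + 0.0.0.0/0 (H5) depth=0
  ? 221.231.47.1  path d0:H5→d1:-→d2:-→d3:-→d4:-→d5:-→d6:-→d7:-→d8:-→d9:H7→d10:-→d11:-→d12:-→d13:-→d14:-→d15:-→d16:-→d17:-→d18:-→d19:-→d20:-→d21:-→d22:-→d23:-→d24:H0  best=H0
  + 28.236.192.0/20 (H2) depth=20

== LOOKUPS ==
["H4","H0","no-route","H0","H1","no-route","H2","H2","H2","H0","H1","H0"]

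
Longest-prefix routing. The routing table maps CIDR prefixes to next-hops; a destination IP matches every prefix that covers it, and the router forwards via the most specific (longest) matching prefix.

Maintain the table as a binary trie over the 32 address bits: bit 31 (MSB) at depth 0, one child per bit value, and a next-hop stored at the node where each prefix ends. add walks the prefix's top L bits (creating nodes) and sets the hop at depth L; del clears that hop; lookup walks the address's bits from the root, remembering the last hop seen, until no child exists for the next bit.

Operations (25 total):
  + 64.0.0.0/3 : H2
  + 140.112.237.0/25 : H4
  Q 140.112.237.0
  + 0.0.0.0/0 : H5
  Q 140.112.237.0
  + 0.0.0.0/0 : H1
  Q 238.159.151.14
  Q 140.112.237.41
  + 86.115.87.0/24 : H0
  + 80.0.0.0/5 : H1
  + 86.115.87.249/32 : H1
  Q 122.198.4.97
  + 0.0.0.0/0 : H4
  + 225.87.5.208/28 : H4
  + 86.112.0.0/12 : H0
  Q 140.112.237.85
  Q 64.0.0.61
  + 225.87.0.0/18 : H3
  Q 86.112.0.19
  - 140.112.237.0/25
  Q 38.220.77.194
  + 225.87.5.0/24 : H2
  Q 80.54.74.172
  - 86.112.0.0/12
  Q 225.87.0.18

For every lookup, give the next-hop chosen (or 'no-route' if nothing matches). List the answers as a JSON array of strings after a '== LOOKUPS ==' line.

Trace:
  + 64.0.0.0/3 (H2) depth=3
  + 140.112.237.0/25 (H4) depth=25
  lookup 140.112.237.0: bits 1000110001110000111011010 walk d0:-→d1:-→d2:-→d3:-→d4:-→d5:-→d6:-→d7:-→d8:-→d9:-→d10:-→d11:-→d12:-→d13:-→d14:-→d15:-→d16:-→d17:-→d18:-→d19:-→d20:-→d21:-→d22:-→d23:-→d24:-→d25:H4 -> H4
  + 0.0.0.0/0 (H5) depth=0
  lookup 140.112.237.0: bits 1000110001110000111011010 walk d0:H5→d1:-→d2:-→d3:-→d4:-→d5:-→d6:-→d7:-→d8:-→d9:-→d10:-→d11:-→d12:-→d13:-→d14:-→d15:-→d16:-→d17:-→d18:-→d19:-→d20:-→d21:-→d22:-→d23:-→d24:-→d25:H4 -> H4
  + 0.0.0.0/0 (H1) depth=0
  lookup 238.159.151.14: bits 1 walk d0:H1→d1:- -> H1
  lookup 140.112.237.41: bits 1000110001110000111011010 walk d0:H1→d1:-→d2:-→d3:-→d4:-→d5:-→d6:-→d7:-→d8:-→d9:-→d10:-→d11:-→d12:-→d13:-→d14:-→d15:-→d16:-→d17:-→d18:-→d19:-→d20:-→d21:-→d22:-→d23:-→d24:-→d25:H4 -> H4
  + 86.115.87.0/24 (H0) depth=24
  + 80.0.0.0/5 (H1) depth=5
  + 86.115.87.249/32 (H1) depth=32
  lookup 122.198.4.97: bits 01 walk d0:H1→d1:-→d2:- -> H1
  + 0.0.0.0/0 (H4) depth=0
  + 225.87.5.208/28 (H4) depth=28
  + 86.112.0.0/12 (H0) depth=12
  lookup 140.112.237.85: bits 1000110001110000111011010 walk d0:H4→d1:-→d2:-→d3:-→d4:-→d5:-→d6:-→d7:-→d8:-→d9:-→d10:-→d11:-→d12:-→d13:-→d14:-→d15:-→d16:-→d17:-→d18:-→d19:-→d20:-→d21:-→d22:-→d23:-→d24:-→d25:H4 -> H4
  lookup 64.0.0.61: bits 010 walk d0:H4→d1:-→d2:-→d3:H2 -> H2
  + 225.87.0.0/18 (H3) depth=18
  lookup 86.112.0.19: bits 01010110011100 walk d0:H4→d1:-→d2:-→d3:H2→d4:-→d5:H1→d6:-→d7:-→d8:-→d9:-→d10:-→d11:-→d12:H0→d13:-→d14:- -> H0
  - 140.112.237.0/25 clear@25
  lookup 38.220.77.194: bits 0 walk d0:H4→d1:- -> H4
  + 225.87.5.0/24 (H2) depth=24
  lookup 80.54.74.172: bits 01010 walk d0:H4→d1:-→d2:-→d3:H2→d4:-→d5:H1 -> H1
  - 86.112.0.0/12 clear@12
  lookup 225.87.0.18: bits 111000010101011100000 walk d0:H4→d1:-→d2:-→d3:-→d4:-→d5:-→d6:-→d7:-→d8:-→d9:-→d10:-→d11:-→d12:-→d13:-→d14:-→d15:-→d16:-→d17:-→d18:H3→d19:-→d20:-→d21:- -> H3

== LOOKUPS ==
["H4","H4","H1","H4","H1","H4","H2","H0","H4","H1","H3"]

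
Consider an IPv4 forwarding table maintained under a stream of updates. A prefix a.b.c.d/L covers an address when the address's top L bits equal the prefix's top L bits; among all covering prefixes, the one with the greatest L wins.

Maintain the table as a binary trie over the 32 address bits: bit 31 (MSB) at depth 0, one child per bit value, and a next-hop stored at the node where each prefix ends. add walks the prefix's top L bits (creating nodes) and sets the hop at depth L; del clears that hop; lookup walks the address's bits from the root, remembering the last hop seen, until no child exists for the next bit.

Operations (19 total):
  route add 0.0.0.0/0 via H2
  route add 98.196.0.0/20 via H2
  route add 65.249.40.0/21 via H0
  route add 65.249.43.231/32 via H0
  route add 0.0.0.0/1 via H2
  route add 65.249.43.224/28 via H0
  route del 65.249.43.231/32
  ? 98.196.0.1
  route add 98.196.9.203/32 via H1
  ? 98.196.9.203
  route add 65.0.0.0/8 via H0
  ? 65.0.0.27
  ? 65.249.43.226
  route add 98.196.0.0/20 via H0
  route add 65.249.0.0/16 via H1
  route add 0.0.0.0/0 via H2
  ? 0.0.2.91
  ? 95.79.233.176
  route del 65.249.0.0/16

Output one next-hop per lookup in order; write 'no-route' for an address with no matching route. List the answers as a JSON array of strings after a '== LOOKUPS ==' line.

Process each operation:
  + 0.0.0.0/0 (H2) depth=0
  + 98.196.0.0/20 (H2) depth=20
  + 65.249.40.0/21 (H0) depth=21
  + 65.249.43.231/32 (H0) depth=32
  + 0.0.0.0/1 (H2) depth=1
  + 65.249.43.224/28 (H0) depth=28
  del 65.249.43.231/32 (clear depth 32)
  Q 98.196.0.1: descend 01100010110001000000 ; hops seen [H2,H2,H2] ; pick H2
  + 98.196.9.203/32 (H1) depth=32
  Q 98.196.9.203: descend 01100010110001000000100111001011 ; hops seen [H2,H2,H2,H1] ; pick H1
  + 65.0.0.0/8 (H0) depth=8
  Q 65.0.0.27: descend 01000001 ; hops seen [H2,H2,H0] ; pick H0
  Q 65.249.43.226: descend 01000001111110010010101111100 ; hops seen [H2,H2,H0,H0,H0] ; pick H0
  + 98.196.0.0/20 (H0) depth=20
  + 65.249.0.0/16 (H1) depth=16
  + 0.0.0.0/0 (H2) depth=0
  Q 0.0.2.91: descend 0 ; hops seen [H2,H2] ; pick H2
  Q 95.79.233.176: descend 010 ; hops seen [H2,H2] ; pick H2
  del 65.249.0.0/16 (clear depth 16)

== LOOKUPS ==
["H2","H1","H0","H0","H2","H2"]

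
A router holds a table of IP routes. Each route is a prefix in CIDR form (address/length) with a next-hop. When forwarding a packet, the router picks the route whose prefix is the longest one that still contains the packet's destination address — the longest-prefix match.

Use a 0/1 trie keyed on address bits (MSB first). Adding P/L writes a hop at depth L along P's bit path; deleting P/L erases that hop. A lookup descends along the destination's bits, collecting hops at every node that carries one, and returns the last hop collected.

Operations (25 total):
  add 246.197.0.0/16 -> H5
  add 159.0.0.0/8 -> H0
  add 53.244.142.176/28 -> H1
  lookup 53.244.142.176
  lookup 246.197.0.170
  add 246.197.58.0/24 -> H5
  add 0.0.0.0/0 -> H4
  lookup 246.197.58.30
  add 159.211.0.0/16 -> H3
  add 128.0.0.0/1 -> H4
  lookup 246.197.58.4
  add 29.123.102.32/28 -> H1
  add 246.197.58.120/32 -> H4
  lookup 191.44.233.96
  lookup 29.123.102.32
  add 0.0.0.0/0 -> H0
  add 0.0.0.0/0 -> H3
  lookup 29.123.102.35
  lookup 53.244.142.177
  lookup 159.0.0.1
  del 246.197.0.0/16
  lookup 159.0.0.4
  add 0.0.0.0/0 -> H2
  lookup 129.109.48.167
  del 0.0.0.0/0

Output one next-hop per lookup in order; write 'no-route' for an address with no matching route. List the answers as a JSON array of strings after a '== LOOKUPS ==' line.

Process each operation:
  add 246.197.0.0/16 -> H5 at depth 16
  add 159.0.0.0/8 -> H0 at depth 8
  add 53.244.142.176/28 -> H1 at depth 28
  lookup 53.244.142.176: bits 0011010111110100100011101011 walk d0:-→d1:-→d2:-→d3:-→d4:-→d5:-→d6:-→d7:-→d8:-→d9:-→d10:-→d11:-→d12:-→d13:-→d14:-→d15:-→d16:-→d17:-→d18:-→d19:-→d20:-→d21:-→d22:-→d23:-→d24:-→d25:-→d26:-→d27:-→d28:H1 -> H1
  lookup 246.197.0.170: bits 1111011011000101 walk d0:-→d1:-→d2:-→d3:-→d4:-→d5:-→d6:-→d7:-→d8:-→d9:-→d10:-→d11:-→d12:-→d13:-→d14:-→d15:-→d16:H5 -> H5
  add 246.197.58.0/24 -> H5 at depth 24
  add 0.0.0.0/0 -> H4 at depth 0
  lookup 246.197.58.30: bits 111101101100010100111010 walk d0:H4→d1:-→d2:-→d3:-→d4:-→d5:-→d6:-→d7:-→d8:-→d9:-→d10:-→d11:-→d12:-→d13:-→d14:-→d15:-→d16:H5→d17:-→d18:-→d19:-→d20:-→d21:-→d22:-→d23:-→d24:H5 -> H5
  add 159.211.0.0/16 -> H3 at depth 16
  add 128.0.0.0/1 -> H4 at depth 1
  lookup 246.197.58.4: bits 111101101100010100111010 walk d0:H4→d1:H4→d2:-→d3:-→d4:-→d5:-→d6:-→d7:-→d8:-→d9:-→d10:-→d11:-→d12:-→d13:-→d14:-→d15:-→d16:H5→d17:-→d18:-→d19:-→d20:-→d21:-→d22:-→d23:-→d24:H5 -> H5
  add 29.123.102.32/28 -> H1 at depth 28
  add 246.197.58.120/32 -> H4 at depth 32
  lookup 191.44.233.96: bits 10 walk d0:H4→d1:H4→d2:- -> H4
  lookup 29.123.102.32: bits 0001110101111011011001100010 walk d0:H4→d1:-→d2:-→d3:-→d4:-→d5:-→d6:-→d7:-→d8:-→d9:-→d10:-→d11:-→d12:-→d13:-→d14:-→d15:-→d16:-→d17:-→d18:-→d19:-→d20:-→d21:-→d22:-→d23:-→d24:-→d25:-→d26:-→d27:-→d28:H1 -> H1
  add 0.0.0.0/0 -> H0 at depth 0
  add 0.0.0.0/0 -> H3 at depth 0
  lookup 29.123.102.35: bits 0001110101111011011001100010 walk d0:H3→d1:-→d2:-→d3:-→d4:-→d5:-→d6:-→d7:-→d8:-→d9:-→d10:-→d11:-→d12:-→d13:-→d14:-→d15:-→d16:-→d17:-→d18:-→d19:-→d20:-→d21:-→d22:-→d23:-→d24:-→d25:-→d26:-→d27:-→d28:H1 -> H1
  lookup 53.244.142.177: bits 0011010111110100100011101011 walk d0:H3→d1:-→d2:-→d3:-→d4:-→d5:-→d6:-→d7:-→d8:-→d9:-→d10:-→d11:-→d12:-→d13:-→d14:-→d15:-→d16:-→d17:-→d18:-→d19:-→d20:-→d21:-→d22:-→d23:-→d24:-→d25:-→d26:-→d27:-→d28:H1 -> H1
  lookup 159.0.0.1: bits 10011111 walk d0:H3→d1:H4→d2:-→d3:-→d4:-→d5:-→d6:-→d7:-→d8:H0 -> H0
  del 246.197.0.0/16 (clear depth 16)
  lookup 159.0.0.4: bits 10011111 walk d0:H3→d1:H4→d2:-→d3:-→d4:-→d5:-→d6:-→d7:-→d8:H0 -> H0
  add 0.0.0.0/0 -> H2 at depth 0
  lookup 129.109.48.167: bits 100 walk d0:H2→d1:H4→d2:-→d3:- -> H4
  del 0.0.0.0/0 (clear depth 0)

== LOOKUPS ==
["H1","H5","H5","H5","H4","H1","H1","H1","H0","H0","H4"]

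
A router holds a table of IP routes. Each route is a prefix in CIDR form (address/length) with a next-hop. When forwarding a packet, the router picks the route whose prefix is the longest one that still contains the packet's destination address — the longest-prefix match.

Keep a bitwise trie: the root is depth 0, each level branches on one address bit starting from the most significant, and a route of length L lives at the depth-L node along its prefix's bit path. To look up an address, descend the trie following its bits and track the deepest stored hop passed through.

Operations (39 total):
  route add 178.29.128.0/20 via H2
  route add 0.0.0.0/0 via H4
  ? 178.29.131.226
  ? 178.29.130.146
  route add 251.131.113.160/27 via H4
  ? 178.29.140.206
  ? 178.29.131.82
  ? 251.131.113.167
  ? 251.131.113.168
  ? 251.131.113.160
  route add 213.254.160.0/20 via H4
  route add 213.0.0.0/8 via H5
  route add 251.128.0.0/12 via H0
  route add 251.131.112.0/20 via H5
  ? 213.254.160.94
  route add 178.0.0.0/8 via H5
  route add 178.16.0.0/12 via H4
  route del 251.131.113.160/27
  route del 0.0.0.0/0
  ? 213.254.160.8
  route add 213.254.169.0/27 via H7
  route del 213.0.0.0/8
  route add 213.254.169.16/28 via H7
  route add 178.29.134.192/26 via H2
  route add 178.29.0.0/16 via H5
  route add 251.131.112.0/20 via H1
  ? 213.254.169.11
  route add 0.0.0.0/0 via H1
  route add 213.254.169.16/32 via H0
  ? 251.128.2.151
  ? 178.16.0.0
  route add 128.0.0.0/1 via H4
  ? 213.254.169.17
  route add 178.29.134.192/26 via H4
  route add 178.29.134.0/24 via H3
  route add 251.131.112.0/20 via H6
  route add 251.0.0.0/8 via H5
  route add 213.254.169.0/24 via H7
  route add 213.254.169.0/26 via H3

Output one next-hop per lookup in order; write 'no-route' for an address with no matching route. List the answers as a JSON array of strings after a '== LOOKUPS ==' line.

Trace:
  add 178.29.128.0/20 -> H2 at depth 20
  add 0.0.0.0/0 -> H4 at depth 0
  Q 178.29.131.226: descend 10110010000111011000 ; hops seen [H4,H2] ; pick H2
  Q 178.29.130.146: descend 10110010000111011000 ; hops seen [H4,H2] ; pick H2
  add 251.131.113.160/27 -> H4 at depth 27
  Q 178.29.140.206: descend 10110010000111011000 ; hops seen [H4,H2] ; pick H2
  Q 178.29.131.82: descend 10110010000111011000 ; hops seen [H4,H2] ; pick H2
  Q 251.131.113.167: descend 111110111000001101110001101 ; hops seen [H4,H4] ; pick H4
  Q 251.131.113.168: descend 111110111000001101110001101 ; hops seen [H4,H4] ; pick H4
  Q 251.131.113.160: descend 111110111000001101110001101 ; hops seen [H4,H4] ; pick H4
  add 213.254.160.0/20 -> H4 at depth 20
  add 213.0.0.0/8 -> H5 at depth 8
  add 251.128.0.0/12 -> H0 at depth 12
  add 251.131.112.0/20 -> H5 at depth 20
  Q 213.254.160.94: descend 11010101111111101010 ; hops seen [H4,H5,H4] ; pick H4
  add 178.0.0.0/8 -> H5 at depth 8
  add 178.16.0.0/12 -> H4 at depth 12
  - 251.131.113.160/27 clear@27
  - 0.0.0.0/0 clear@0
  Q 213.254.160.8: descend 11010101111111101010 ; hops seen [H5,H4] ; pick H4
  add 213.254.169.0/27 -> H7 at depth 27
  - 213.0.0.0/8 clear@8
  add 213.254.169.16/28 -> H7 at depth 28
  add 178.29.134.192/26 -> H2 at depth 26
  add 178.29.0.0/16 -> H5 at depth 16
  add 251.131.112.0/20 -> H1 at depth 20
  Q 213.254.169.11: descend 110101011111111010101001000 ; hops seen [H4,H7] ; pick H7
  add 0.0.0.0/0 -> H1 at depth 0
  add 213.254.169.16/32 -> H0 at depth 32
  Q 251.128.2.151: descend 11111011100000 ; hops seen [H1,H0] ; pick H0
  Q 178.16.0.0: descend 101100100001 ; hops seen [H1,H5,H4] ; pick H4
  add 128.0.0.0/1 -> H4 at depth 1
  Q 213.254.169.17: descend 1101010111111110101010010001000 ; hops seen [H1,H4,H4,H7,H7] ; pick H7
  add 178.29.134.192/26 -> H4 at depth 26
  add 178.29.134.0/24 -> H3 at depth 24
  add 251.131.112.0/20 -> H6 at depth 20
  add 251.0.0.0/8 -> H5 at depth 8
  add 213.254.169.0/24 -> H7 at depth 24
  add 213.254.169.0/26 -> H3 at depth 26

== LOOKUPS ==
["H2","H2","H2","H2","H4","H4","H4","H4","H4","H7","H0","H4","H7"]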